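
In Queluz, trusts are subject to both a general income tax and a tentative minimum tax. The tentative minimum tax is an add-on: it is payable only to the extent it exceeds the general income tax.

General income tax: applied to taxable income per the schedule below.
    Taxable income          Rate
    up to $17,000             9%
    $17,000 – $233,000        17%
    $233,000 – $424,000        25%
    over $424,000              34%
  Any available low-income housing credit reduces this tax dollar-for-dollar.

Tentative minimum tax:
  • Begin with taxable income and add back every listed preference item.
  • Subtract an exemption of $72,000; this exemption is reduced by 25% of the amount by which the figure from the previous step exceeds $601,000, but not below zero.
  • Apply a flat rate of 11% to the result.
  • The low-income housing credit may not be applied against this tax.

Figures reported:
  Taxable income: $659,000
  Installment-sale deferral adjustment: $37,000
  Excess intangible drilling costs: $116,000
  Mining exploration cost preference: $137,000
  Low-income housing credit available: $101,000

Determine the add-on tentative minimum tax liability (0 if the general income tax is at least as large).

Tentative minimum tax:
  Adjusted income: $659,000 + $37,000 + $116,000 + $137,000 = $949,000
  Exemption: 25% × ($949,000 − $601,000) = $87,000 ≥ $72,000, so the exemption is fully phased out
  Base: $949,000 − $0 = $949,000
  $949,000 × 11% = $104,390

General income tax:
  $17,000 × 9% = $1,530
  $216,000 × 17% = $36,720
  $191,000 × 25% = $47,750
  $235,000 × 34% = $79,900
  → $165,900
  Less low-income housing credit $101,000 → $64,900

Excess of tentative minimum tax over general income tax: $104,390 − $64,900 = $39,490.

$39,490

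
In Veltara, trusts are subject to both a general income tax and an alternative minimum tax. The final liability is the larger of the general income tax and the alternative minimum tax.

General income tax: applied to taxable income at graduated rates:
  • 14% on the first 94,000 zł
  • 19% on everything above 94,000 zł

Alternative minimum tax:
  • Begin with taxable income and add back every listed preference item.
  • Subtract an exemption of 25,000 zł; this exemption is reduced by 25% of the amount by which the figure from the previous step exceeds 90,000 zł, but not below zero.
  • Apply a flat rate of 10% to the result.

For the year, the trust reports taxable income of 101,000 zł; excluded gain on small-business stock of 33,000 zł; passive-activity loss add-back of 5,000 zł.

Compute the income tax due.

Alternative minimum tax:
  Adjusted income: 101,000 zł + 33,000 zł + 5,000 zł = 139,000 zł
  Exemption: 25,000 zł − 25% × (139,000 zł − 90,000 zł) = 25,000 zł − 12,250 zł = 12,750 zł
  Base: 139,000 zł − 12,750 zł = 126,250 zł
  126,250 zł × 10% = 12,625 zł

General income tax:
  94,000 zł × 14% = 13,160 zł
  7,000 zł × 19% = 1,330 zł
  → 14,490 zł

14,490 zł > 12,625 zł, so the general income tax governs.

14,490 zł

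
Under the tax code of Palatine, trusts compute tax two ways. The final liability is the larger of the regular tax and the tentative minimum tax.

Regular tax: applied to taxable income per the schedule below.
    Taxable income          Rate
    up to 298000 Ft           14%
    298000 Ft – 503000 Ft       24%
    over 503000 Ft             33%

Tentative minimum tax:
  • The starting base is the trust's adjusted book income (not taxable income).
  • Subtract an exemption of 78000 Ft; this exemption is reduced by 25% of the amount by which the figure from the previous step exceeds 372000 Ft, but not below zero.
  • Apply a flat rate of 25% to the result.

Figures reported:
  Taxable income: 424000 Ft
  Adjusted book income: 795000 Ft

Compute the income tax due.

198750 Ft

Tentative minimum tax:
  Base (adjusted book income): 795000 Ft
  Exemption: 25% × (795000 Ft − 372000 Ft) = 105750 Ft ≥ 78000 Ft, so the exemption is fully phased out
  Base: 795000 Ft − 0 Ft = 795000 Ft
  795000 Ft × 25% = 198750 Ft

Regular tax:
  298000 Ft × 14% = 41720 Ft
  126000 Ft × 24% = 30240 Ft
  → 71960 Ft

198750 Ft > 71960 Ft, so the tentative minimum tax is the binding amount.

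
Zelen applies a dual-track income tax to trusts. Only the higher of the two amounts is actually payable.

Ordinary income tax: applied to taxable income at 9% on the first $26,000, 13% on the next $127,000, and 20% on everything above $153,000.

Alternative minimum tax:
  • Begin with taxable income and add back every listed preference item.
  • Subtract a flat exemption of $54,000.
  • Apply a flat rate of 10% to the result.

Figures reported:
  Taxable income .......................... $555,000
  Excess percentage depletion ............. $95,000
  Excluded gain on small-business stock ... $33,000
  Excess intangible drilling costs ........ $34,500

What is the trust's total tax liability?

$99,250

Alternative minimum tax:
  Adjusted income: $555,000 + $95,000 + $33,000 + $34,500 = $717,500
  Less exemption $54,000 → base $663,500
  $663,500 × 10% = $66,350

Ordinary income tax:
  $26,000 × 9% = $2,340
  $127,000 × 13% = $16,510
  $402,000 × 20% = $80,400
  → $99,250

$99,250 > $66,350, so the ordinary income tax governs.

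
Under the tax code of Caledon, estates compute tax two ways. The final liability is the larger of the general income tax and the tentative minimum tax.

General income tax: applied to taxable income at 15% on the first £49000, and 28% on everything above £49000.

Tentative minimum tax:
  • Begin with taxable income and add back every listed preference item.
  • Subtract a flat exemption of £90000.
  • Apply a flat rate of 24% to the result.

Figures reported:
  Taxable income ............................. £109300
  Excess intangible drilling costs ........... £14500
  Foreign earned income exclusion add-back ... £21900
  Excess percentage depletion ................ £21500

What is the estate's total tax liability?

£24234

Tentative minimum tax:
  Adjusted income: £109300 + £14500 + £21900 + £21500 = £167200
  Less exemption £90000 → base £77200
  £77200 × 24% = £18528

General income tax:
  £49000 × 15% = £7350
  £60300 × 28% = £16884
  → £24234

£24234 > £18528, so the general income tax governs.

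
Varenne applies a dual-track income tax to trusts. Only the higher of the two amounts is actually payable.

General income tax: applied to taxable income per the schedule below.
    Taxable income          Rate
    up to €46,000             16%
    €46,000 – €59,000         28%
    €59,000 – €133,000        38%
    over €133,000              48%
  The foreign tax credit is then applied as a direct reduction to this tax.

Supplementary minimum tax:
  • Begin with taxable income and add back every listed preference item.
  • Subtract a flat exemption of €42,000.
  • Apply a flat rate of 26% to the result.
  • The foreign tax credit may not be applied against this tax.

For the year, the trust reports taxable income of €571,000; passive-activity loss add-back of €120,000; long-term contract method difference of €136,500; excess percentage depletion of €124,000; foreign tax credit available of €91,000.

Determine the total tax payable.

Supplementary minimum tax:
  Adjusted income: €571,000 + €120,000 + €136,500 + €124,000 = €951,500
  Less exemption €42,000 → base €909,500
  €909,500 × 26% = €236,470

General income tax:
  €46,000 × 16% = €7,360
  €13,000 × 28% = €3,640
  €74,000 × 38% = €28,120
  €438,000 × 48% = €210,240
  → €249,360
  Less foreign tax credit €91,000 → €158,360

€236,470 > €158,360, so the supplementary minimum tax is the binding amount.

€236,470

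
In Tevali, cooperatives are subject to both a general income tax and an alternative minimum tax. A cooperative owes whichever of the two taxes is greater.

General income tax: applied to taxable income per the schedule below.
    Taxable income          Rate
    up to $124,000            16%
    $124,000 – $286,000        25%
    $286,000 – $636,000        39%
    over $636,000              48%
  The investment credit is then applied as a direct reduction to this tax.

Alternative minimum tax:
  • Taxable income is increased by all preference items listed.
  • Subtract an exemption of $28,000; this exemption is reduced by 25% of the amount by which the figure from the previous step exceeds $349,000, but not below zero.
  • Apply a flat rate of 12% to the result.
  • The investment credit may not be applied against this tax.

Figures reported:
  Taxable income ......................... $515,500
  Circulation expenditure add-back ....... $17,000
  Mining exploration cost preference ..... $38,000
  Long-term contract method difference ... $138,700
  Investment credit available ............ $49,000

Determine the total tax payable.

General income tax:
  $124,000 × 16% = $19,840
  $162,000 × 25% = $40,500
  $229,500 × 39% = $89,505
  → $149,845
  Less investment credit $49,000 → $100,845

Alternative minimum tax:
  Adjusted income: $515,500 + $17,000 + $38,000 + $138,700 = $709,200
  Exemption: 25% × ($709,200 − $349,000) = $90,050 ≥ $28,000, so the exemption is fully phased out
  Base: $709,200 − $0 = $709,200
  $709,200 × 12% = $85,104

$100,845 > $85,104, so the general income tax governs.

$100,845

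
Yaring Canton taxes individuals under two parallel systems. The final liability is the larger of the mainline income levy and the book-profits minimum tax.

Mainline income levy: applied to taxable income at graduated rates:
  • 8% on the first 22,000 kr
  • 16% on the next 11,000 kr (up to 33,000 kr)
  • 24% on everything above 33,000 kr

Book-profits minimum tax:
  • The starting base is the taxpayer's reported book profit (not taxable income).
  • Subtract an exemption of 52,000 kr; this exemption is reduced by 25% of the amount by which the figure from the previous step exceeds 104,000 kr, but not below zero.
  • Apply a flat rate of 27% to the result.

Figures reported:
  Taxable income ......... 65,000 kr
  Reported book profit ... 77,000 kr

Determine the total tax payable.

Book-profits minimum tax:
  Base (reported book profit): 77,000 kr
  Exemption: 77,000 kr ≤ 104,000 kr, so full 52,000 kr applies
  Base: 77,000 kr − 52,000 kr = 25,000 kr
  25,000 kr × 27% = 6,750 kr

Mainline income levy:
  22,000 kr × 8% = 1,760 kr
  11,000 kr × 16% = 1,760 kr
  32,000 kr × 24% = 7,680 kr
  → 11,200 kr

11,200 kr > 6,750 kr, so the mainline income levy governs.

11,200 kr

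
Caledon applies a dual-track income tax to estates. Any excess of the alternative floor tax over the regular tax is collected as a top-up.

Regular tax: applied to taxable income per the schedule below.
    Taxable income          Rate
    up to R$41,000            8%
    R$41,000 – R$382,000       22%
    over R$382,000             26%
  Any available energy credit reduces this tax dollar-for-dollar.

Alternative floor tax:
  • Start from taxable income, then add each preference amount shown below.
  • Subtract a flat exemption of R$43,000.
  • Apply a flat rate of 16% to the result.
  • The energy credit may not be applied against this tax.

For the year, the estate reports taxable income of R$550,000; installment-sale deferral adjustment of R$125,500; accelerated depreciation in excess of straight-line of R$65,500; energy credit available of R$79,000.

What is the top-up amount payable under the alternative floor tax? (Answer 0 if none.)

R$68,700

Regular tax:
  R$41,000 × 8% = R$3,280
  R$341,000 × 22% = R$75,020
  R$168,000 × 26% = R$43,680
  → R$121,980
  Less energy credit R$79,000 → R$42,980

Alternative floor tax:
  Adjusted income: R$550,000 + R$125,500 + R$65,500 = R$741,000
  Less exemption R$43,000 → base R$698,000
  R$698,000 × 16% = R$111,680

Excess of alternative floor tax over regular tax: R$111,680 − R$42,980 = R$68,700.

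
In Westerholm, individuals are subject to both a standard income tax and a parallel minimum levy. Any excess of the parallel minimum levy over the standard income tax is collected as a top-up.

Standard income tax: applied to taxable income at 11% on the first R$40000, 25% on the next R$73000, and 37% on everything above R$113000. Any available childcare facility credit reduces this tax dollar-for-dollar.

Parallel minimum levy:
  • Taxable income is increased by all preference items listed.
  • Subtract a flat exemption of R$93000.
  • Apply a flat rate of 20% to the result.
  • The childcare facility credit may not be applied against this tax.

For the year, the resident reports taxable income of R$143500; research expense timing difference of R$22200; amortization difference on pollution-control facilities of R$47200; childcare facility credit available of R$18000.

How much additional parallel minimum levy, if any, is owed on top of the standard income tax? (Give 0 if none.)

Standard income tax:
  R$40000 × 11% = R$4400
  R$73000 × 25% = R$18250
  R$30500 × 37% = R$11285
  → R$33935
  Less childcare facility credit R$18000 → R$15935

Parallel minimum levy:
  Adjusted income: R$143500 + R$22200 + R$47200 = R$212900
  Less exemption R$93000 → base R$119900
  R$119900 × 20% = R$23980

Excess of parallel minimum levy over standard income tax: R$23980 − R$15935 = R$8045.

R$8045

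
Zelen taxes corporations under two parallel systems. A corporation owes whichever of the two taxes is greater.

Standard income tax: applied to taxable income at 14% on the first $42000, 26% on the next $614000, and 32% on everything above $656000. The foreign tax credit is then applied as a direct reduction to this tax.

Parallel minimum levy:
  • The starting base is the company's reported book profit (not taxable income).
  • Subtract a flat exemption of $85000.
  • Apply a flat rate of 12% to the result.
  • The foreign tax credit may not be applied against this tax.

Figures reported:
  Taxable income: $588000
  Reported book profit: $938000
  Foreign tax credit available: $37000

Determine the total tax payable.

Standard income tax:
  $42000 × 14% = $5880
  $546000 × 26% = $141960
  → $147840
  Less foreign tax credit $37000 → $110840

Parallel minimum levy:
  Base (reported book profit): $938000
  Less exemption $85000 → base $853000
  $853000 × 12% = $102360

$110840 > $102360, so the standard income tax governs.

$110840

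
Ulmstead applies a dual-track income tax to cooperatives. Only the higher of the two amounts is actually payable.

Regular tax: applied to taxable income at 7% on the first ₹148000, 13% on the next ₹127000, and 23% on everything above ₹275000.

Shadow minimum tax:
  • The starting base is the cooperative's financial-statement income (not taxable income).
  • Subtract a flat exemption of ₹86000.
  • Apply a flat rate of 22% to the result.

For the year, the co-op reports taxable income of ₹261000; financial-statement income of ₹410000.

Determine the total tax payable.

Shadow minimum tax:
  Base (financial-statement income): ₹410000
  Less exemption ₹86000 → base ₹324000
  ₹324000 × 22% = ₹71280

Regular tax:
  ₹148000 × 7% = ₹10360
  ₹113000 × 13% = ₹14690
  → ₹25050

₹71280 > ₹25050, so the shadow minimum tax is the binding amount.

₹71280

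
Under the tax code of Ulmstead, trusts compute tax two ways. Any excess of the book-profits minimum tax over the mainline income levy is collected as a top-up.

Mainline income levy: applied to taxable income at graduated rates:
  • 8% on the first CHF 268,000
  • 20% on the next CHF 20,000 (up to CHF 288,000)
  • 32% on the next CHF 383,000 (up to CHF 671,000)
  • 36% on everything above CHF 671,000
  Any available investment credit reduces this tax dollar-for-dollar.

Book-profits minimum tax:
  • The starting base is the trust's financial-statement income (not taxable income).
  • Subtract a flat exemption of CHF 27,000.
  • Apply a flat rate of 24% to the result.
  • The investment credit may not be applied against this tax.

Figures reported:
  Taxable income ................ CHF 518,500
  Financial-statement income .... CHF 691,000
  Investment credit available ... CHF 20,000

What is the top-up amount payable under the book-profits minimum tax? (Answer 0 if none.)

Mainline income levy:
  CHF 268,000 × 8% = CHF 21,440
  CHF 20,000 × 20% = CHF 4,000
  CHF 230,500 × 32% = CHF 73,760
  → CHF 99,200
  Less investment credit CHF 20,000 → CHF 79,200

Book-profits minimum tax:
  Base (financial-statement income): CHF 691,000
  Less exemption CHF 27,000 → base CHF 664,000
  CHF 664,000 × 24% = CHF 159,360

Excess of book-profits minimum tax over mainline income levy: CHF 159,360 − CHF 79,200 = CHF 80,160.

CHF 80,160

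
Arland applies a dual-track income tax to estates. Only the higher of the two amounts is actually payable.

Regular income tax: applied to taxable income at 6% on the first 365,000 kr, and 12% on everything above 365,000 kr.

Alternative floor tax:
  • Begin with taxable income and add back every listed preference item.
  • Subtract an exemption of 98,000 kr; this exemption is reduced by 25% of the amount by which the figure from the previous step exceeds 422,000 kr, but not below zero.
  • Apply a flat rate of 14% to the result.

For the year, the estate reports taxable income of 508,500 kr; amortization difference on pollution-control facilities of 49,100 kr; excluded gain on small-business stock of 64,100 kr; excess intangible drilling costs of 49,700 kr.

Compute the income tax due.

Regular income tax:
  365,000 kr × 6% = 21,900 kr
  143,500 kr × 12% = 17,220 kr
  → 39,120 kr

Alternative floor tax:
  Adjusted income: 508,500 kr + 49,100 kr + 64,100 kr + 49,700 kr = 671,400 kr
  Exemption: 98,000 kr − 25% × (671,400 kr − 422,000 kr) = 98,000 kr − 62,350 kr = 35,650 kr
  Base: 671,400 kr − 35,650 kr = 635,750 kr
  635,750 kr × 14% = 89,005 kr

89,005 kr > 39,120 kr, so the alternative floor tax is the binding amount.

89,005 kr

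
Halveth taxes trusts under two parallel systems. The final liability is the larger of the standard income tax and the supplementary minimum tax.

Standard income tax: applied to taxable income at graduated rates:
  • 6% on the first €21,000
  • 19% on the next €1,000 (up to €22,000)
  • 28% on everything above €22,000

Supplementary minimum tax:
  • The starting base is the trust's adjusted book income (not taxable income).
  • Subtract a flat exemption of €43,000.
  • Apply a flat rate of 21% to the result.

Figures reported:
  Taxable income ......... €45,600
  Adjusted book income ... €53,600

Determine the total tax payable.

€8,058

Standard income tax:
  €21,000 × 6% = €1,260
  €1,000 × 19% = €190
  €23,600 × 28% = €6,608
  → €8,058

Supplementary minimum tax:
  Base (adjusted book income): €53,600
  Less exemption €43,000 → base €10,600
  €10,600 × 21% = €2,226

€8,058 > €2,226, so the standard income tax governs.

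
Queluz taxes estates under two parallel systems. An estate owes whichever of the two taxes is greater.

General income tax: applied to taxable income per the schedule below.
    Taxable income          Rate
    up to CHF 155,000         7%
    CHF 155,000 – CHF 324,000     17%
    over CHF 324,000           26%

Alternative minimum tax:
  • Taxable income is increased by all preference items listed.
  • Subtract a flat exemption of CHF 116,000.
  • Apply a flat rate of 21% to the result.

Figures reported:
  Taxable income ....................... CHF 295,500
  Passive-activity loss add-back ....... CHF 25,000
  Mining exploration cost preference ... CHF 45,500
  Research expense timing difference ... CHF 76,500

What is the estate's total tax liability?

Alternative minimum tax:
  Adjusted income: CHF 295,500 + CHF 25,000 + CHF 45,500 + CHF 76,500 = CHF 442,500
  Less exemption CHF 116,000 → base CHF 326,500
  CHF 326,500 × 21% = CHF 68,565

General income tax:
  CHF 155,000 × 7% = CHF 10,850
  CHF 140,500 × 17% = CHF 23,885
  → CHF 34,735

CHF 68,565 > CHF 34,735, so the alternative minimum tax is the binding amount.

CHF 68,565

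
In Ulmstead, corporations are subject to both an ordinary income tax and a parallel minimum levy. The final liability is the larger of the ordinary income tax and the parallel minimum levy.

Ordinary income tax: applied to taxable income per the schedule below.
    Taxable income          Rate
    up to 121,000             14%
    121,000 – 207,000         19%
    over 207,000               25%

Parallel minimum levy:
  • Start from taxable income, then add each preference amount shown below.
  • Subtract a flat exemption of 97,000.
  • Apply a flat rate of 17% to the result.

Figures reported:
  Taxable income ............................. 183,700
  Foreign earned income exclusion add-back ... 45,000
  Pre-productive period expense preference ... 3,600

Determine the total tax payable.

Ordinary income tax:
  121,000 × 14% = 16,940
  62,700 × 19% = 11,913
  → 28,853

Parallel minimum levy:
  Adjusted income: 183,700 + 45,000 + 3,600 = 232,300
  Less exemption 97,000 → base 135,300
  135,300 × 17% = 23,001

28,853 > 23,001, so the ordinary income tax governs.

28,853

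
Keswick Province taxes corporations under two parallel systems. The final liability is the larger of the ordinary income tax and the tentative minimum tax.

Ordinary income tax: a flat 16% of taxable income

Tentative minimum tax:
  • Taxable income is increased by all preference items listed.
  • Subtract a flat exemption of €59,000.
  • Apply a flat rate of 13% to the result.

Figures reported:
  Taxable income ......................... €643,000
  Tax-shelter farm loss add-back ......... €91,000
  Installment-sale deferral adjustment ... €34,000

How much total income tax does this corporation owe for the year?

Ordinary income tax:
  €643,000 × 16% = €102,880

Tentative minimum tax:
  Adjusted income: €643,000 + €91,000 + €34,000 = €768,000
  Less exemption €59,000 → base €709,000
  €709,000 × 13% = €92,170

€102,880 > €92,170, so the ordinary income tax governs.

€102,880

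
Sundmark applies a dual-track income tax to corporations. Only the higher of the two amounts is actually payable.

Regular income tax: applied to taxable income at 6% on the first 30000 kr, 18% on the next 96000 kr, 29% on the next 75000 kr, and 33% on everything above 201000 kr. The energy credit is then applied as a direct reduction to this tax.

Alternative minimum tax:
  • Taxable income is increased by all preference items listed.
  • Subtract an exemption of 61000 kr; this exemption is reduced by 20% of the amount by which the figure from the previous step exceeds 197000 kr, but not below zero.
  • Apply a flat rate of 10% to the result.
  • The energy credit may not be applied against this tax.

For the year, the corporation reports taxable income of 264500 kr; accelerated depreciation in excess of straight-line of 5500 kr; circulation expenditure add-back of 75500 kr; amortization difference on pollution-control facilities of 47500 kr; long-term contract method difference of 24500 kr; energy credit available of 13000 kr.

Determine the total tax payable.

Alternative minimum tax:
  Adjusted income: 264500 kr + 5500 kr + 75500 kr + 47500 kr + 24500 kr = 417500 kr
  Exemption: 61000 kr − 20% × (417500 kr − 197000 kr) = 61000 kr − 44100 kr = 16900 kr
  Base: 417500 kr − 16900 kr = 400600 kr
  400600 kr × 10% = 40060 kr

Regular income tax:
  30000 kr × 6% = 1800 kr
  96000 kr × 18% = 17280 kr
  75000 kr × 29% = 21750 kr
  63500 kr × 33% = 20955 kr
  → 61785 kr
  Less energy credit 13000 kr → 48785 kr

48785 kr > 40060 kr, so the regular income tax governs.

48785 kr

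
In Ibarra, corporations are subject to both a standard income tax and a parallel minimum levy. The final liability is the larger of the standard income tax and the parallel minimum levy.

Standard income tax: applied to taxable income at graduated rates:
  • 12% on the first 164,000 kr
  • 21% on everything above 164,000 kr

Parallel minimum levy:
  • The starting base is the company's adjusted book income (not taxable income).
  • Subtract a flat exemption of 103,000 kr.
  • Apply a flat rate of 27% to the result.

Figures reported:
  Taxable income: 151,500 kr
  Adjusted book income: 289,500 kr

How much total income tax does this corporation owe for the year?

50,355 kr

Parallel minimum levy:
  Base (adjusted book income): 289,500 kr
  Less exemption 103,000 kr → base 186,500 kr
  186,500 kr × 27% = 50,355 kr

Standard income tax:
  151,500 kr × 12% = 18,180 kr

50,355 kr > 18,180 kr, so the parallel minimum levy is the binding amount.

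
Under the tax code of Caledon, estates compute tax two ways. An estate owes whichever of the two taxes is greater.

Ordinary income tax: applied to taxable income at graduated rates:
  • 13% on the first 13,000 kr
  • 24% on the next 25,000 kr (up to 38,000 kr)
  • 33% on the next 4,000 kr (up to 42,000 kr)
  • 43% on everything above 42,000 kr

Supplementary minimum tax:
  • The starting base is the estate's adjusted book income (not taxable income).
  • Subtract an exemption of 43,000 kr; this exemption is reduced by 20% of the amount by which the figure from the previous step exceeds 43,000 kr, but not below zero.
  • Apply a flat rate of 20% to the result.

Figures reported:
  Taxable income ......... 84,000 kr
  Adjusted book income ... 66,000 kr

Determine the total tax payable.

Supplementary minimum tax:
  Base (adjusted book income): 66,000 kr
  Exemption: 43,000 kr − 20% × (66,000 kr − 43,000 kr) = 43,000 kr − 4,600 kr = 38,400 kr
  Base: 66,000 kr − 38,400 kr = 27,600 kr
  27,600 kr × 20% = 5,520 kr

Ordinary income tax:
  13,000 kr × 13% = 1,690 kr
  25,000 kr × 24% = 6,000 kr
  4,000 kr × 33% = 1,320 kr
  42,000 kr × 43% = 18,060 kr
  → 27,070 kr

27,070 kr > 5,520 kr, so the ordinary income tax governs.

27,070 kr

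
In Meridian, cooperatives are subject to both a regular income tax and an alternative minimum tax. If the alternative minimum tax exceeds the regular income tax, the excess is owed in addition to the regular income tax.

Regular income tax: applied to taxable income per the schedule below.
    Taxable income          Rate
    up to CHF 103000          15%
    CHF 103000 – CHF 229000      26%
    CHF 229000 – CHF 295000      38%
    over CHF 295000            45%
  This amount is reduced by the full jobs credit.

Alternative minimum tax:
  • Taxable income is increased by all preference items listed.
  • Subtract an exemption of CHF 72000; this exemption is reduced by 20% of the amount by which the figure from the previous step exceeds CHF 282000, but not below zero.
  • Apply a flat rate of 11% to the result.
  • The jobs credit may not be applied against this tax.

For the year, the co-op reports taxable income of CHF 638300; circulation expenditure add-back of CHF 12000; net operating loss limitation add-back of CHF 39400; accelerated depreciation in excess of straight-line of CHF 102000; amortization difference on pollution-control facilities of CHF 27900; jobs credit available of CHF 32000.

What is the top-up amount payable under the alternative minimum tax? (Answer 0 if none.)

Alternative minimum tax:
  Adjusted income: CHF 638300 + CHF 12000 + CHF 39400 + CHF 102000 + CHF 27900 = CHF 819600
  Exemption: 20% × (CHF 819600 − CHF 282000) = CHF 107520 ≥ CHF 72000, so the exemption is fully phased out
  Base: CHF 819600 − CHF 0 = CHF 819600
  CHF 819600 × 11% = CHF 90156

Regular income tax:
  CHF 103000 × 15% = CHF 15450
  CHF 126000 × 26% = CHF 32760
  CHF 66000 × 38% = CHF 25080
  CHF 343300 × 45% = CHF 154485
  → CHF 227775
  Less jobs credit CHF 32000 → CHF 195775

CHF 90156 ≤ CHF 195775, so no add-on is due.

CHF 0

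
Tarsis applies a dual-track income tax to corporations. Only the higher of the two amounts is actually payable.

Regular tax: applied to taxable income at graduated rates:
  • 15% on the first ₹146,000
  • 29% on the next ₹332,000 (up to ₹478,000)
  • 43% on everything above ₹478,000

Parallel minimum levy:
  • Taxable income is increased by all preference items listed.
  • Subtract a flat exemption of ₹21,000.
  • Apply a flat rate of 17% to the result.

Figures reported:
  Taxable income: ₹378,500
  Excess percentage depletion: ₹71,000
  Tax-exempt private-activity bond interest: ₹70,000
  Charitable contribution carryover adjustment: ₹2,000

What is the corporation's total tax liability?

Parallel minimum levy:
  Adjusted income: ₹378,500 + ₹71,000 + ₹70,000 + ₹2,000 = ₹521,500
  Less exemption ₹21,000 → base ₹500,500
  ₹500,500 × 17% = ₹85,085

Regular tax:
  ₹146,000 × 15% = ₹21,900
  ₹232,500 × 29% = ₹67,425
  → ₹89,325

₹89,325 > ₹85,085, so the regular tax governs.

₹89,325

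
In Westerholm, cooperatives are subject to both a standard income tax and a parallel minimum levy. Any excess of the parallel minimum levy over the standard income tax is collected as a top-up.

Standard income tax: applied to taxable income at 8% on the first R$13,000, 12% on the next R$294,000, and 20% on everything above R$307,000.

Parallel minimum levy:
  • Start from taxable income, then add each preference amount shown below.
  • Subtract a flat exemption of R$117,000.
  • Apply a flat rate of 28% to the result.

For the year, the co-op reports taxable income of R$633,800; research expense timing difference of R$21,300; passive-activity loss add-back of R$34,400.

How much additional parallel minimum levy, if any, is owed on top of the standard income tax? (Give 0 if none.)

R$58,620

Standard income tax:
  R$13,000 × 8% = R$1,040
  R$294,000 × 12% = R$35,280
  R$326,800 × 20% = R$65,360
  → R$101,680

Parallel minimum levy:
  Adjusted income: R$633,800 + R$21,300 + R$34,400 = R$689,500
  Less exemption R$117,000 → base R$572,500
  R$572,500 × 28% = R$160,300

Excess of parallel minimum levy over standard income tax: R$160,300 − R$101,680 = R$58,620.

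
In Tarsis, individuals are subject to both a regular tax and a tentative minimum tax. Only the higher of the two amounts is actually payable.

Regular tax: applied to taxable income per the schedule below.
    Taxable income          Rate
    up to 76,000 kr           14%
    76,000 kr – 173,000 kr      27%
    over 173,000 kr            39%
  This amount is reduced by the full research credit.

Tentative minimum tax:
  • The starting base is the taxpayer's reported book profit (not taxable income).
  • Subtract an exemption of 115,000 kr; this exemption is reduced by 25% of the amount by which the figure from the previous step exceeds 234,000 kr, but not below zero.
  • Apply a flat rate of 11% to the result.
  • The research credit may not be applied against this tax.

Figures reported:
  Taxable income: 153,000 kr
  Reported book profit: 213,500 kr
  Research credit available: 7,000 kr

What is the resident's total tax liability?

Tentative minimum tax:
  Base (reported book profit): 213,500 kr
  Exemption: 213,500 kr ≤ 234,000 kr, so full 115,000 kr applies
  Base: 213,500 kr − 115,000 kr = 98,500 kr
  98,500 kr × 11% = 10,835 kr

Regular tax:
  76,000 kr × 14% = 10,640 kr
  77,000 kr × 27% = 20,790 kr
  → 31,430 kr
  Less research credit 7,000 kr → 24,430 kr

24,430 kr > 10,835 kr, so the regular tax governs.

24,430 kr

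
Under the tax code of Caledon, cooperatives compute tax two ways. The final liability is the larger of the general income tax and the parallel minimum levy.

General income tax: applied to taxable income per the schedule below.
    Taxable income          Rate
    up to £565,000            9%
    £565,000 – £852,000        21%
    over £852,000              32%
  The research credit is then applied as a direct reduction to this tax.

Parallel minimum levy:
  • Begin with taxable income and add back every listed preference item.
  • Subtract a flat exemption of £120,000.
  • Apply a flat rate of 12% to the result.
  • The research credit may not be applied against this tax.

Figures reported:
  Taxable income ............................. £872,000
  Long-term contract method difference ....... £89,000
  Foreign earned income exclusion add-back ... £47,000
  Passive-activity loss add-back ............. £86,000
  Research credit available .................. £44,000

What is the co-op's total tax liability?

General income tax:
  £565,000 × 9% = £50,850
  £287,000 × 21% = £60,270
  £20,000 × 32% = £6,400
  → £117,520
  Less research credit £44,000 → £73,520

Parallel minimum levy:
  Adjusted income: £872,000 + £89,000 + £47,000 + £86,000 = £1,094,000
  Less exemption £120,000 → base £974,000
  £974,000 × 12% = £116,880

£116,880 > £73,520, so the parallel minimum levy is the binding amount.

£116,880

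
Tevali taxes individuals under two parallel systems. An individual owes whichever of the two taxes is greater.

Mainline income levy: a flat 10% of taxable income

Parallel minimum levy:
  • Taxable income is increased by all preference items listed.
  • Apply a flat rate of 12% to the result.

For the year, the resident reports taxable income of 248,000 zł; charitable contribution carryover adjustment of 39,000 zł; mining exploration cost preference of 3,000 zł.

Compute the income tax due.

34,800 zł

Parallel minimum levy:
  Adjusted income: 248,000 zł + 39,000 zł + 3,000 zł = 290,000 zł
  290,000 zł × 12% = 34,800 zł

Mainline income levy:
  248,000 zł × 10% = 24,800 zł

34,800 zł > 24,800 zł, so the parallel minimum levy is the binding amount.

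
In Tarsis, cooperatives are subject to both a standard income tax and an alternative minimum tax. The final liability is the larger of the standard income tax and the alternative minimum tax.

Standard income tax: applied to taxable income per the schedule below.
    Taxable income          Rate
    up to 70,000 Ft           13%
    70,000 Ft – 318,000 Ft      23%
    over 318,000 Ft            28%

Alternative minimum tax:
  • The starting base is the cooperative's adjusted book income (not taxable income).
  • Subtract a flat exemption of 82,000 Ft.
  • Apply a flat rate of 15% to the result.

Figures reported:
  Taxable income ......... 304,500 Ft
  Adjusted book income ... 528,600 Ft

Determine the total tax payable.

Standard income tax:
  70,000 Ft × 13% = 9,100 Ft
  234,500 Ft × 23% = 53,935 Ft
  → 63,035 Ft

Alternative minimum tax:
  Base (adjusted book income): 528,600 Ft
  Less exemption 82,000 Ft → base 446,600 Ft
  446,600 Ft × 15% = 66,990 Ft

66,990 Ft > 63,035 Ft, so the alternative minimum tax is the binding amount.

66,990 Ft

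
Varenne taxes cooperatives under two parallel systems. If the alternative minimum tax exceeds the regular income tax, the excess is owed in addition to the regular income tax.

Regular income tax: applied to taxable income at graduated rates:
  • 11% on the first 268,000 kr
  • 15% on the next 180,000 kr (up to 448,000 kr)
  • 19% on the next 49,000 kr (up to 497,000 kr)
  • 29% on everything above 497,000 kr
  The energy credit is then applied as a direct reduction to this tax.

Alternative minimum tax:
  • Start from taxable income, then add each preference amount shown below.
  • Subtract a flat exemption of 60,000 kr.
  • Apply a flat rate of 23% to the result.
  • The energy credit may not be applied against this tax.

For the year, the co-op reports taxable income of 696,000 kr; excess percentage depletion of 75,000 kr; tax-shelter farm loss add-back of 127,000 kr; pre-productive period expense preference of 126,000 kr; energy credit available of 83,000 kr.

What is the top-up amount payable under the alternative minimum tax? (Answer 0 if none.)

181,220 kr

Alternative minimum tax:
  Adjusted income: 696,000 kr + 75,000 kr + 127,000 kr + 126,000 kr = 1,024,000 kr
  Less exemption 60,000 kr → base 964,000 kr
  964,000 kr × 23% = 221,720 kr

Regular income tax:
  268,000 kr × 11% = 29,480 kr
  180,000 kr × 15% = 27,000 kr
  49,000 kr × 19% = 9,310 kr
  199,000 kr × 29% = 57,710 kr
  → 123,500 kr
  Less energy credit 83,000 kr → 40,500 kr

Excess of alternative minimum tax over regular income tax: 221,720 kr − 40,500 kr = 181,220 kr.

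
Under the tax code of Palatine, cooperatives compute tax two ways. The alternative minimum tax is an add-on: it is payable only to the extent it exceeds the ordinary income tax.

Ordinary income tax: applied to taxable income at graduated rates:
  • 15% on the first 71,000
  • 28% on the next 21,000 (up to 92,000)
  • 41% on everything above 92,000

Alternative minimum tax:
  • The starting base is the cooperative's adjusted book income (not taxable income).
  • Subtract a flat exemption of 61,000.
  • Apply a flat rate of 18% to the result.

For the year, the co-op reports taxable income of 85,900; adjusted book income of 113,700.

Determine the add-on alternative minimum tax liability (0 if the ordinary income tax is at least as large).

0

Alternative minimum tax:
  Base (adjusted book income): 113,700
  Less exemption 61,000 → base 52,700
  52,700 × 18% = 9,486

Ordinary income tax:
  71,000 × 15% = 10,650
  14,900 × 28% = 4,172
  → 14,822

9,486 ≤ 14,822, so no add-on is due.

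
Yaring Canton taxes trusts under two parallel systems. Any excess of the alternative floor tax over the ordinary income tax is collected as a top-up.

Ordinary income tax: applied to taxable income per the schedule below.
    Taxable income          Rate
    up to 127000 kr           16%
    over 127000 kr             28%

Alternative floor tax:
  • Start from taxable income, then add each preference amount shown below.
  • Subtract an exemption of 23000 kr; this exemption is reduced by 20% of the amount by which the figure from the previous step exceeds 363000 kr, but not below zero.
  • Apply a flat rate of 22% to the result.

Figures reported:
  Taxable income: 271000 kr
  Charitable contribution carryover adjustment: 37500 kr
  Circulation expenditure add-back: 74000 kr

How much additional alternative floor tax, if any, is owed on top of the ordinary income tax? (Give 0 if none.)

Alternative floor tax:
  Adjusted income: 271000 kr + 37500 kr + 74000 kr = 382500 kr
  Exemption: 23000 kr − 20% × (382500 kr − 363000 kr) = 23000 kr − 3900 kr = 19100 kr
  Base: 382500 kr − 19100 kr = 363400 kr
  363400 kr × 22% = 79948 kr

Ordinary income tax:
  127000 kr × 16% = 20320 kr
  144000 kr × 28% = 40320 kr
  → 60640 kr

Excess of alternative floor tax over ordinary income tax: 79948 kr − 60640 kr = 19308 kr.

19308 kr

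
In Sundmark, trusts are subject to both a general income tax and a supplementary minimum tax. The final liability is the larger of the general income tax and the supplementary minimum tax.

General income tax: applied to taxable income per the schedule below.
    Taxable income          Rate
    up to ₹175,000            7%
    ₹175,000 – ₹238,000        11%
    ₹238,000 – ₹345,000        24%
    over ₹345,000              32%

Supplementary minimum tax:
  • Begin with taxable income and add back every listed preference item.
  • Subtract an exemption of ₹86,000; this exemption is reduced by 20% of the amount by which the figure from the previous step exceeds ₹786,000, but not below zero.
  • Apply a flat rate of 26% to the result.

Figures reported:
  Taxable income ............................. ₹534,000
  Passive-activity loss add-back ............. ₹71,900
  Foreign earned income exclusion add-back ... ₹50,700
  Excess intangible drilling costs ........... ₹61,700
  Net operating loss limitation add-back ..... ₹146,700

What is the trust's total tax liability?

General income tax:
  ₹175,000 × 7% = ₹12,250
  ₹63,000 × 11% = ₹6,930
  ₹107,000 × 24% = ₹25,680
  ₹189,000 × 32% = ₹60,480
  → ₹105,340

Supplementary minimum tax:
  Adjusted income: ₹534,000 + ₹71,900 + ₹50,700 + ₹61,700 + ₹146,700 = ₹865,000
  Exemption: ₹86,000 − 20% × (₹865,000 − ₹786,000) = ₹86,000 − ₹15,800 = ₹70,200
  Base: ₹865,000 − ₹70,200 = ₹794,800
  ₹794,800 × 26% = ₹206,648

₹206,648 > ₹105,340, so the supplementary minimum tax is the binding amount.

₹206,648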